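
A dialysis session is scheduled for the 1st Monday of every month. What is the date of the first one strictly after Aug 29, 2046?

Aug 2046 starts on a Wednesday, so its 1st Monday is Aug 6, 2046 (5 days in).
That is not after Aug 29, 2046, so look at Sep 2046.
Sep 2046 starts on a Saturday, so its 1st Monday is Sep 3, 2046 (2 days in).

Sep 3, 2046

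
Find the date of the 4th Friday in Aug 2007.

Aug 24, 2007

The first Friday of Aug 2007 is Aug 3.
The 4th Friday is 3 weeks later: 3 + 21 = 24.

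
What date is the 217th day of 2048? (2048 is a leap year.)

2048-08-04

January has 31 days (217 − 31 = 186 remain).
February has 29 days (186 − 29 = 157 remain).
March has 31 days (157 − 31 = 126 remain).
April has 30 days (126 − 30 = 96 remain).
May has 31 days (96 − 31 = 65 remain).
June has 30 days (65 − 30 = 35 remain).
July has 31 days (35 − 31 = 4 remain).
4 into August → August 4.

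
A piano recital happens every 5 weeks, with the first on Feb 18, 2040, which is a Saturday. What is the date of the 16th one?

The 16th occurrence is 15 intervals after the first: 15 × 35 = 525 days after Feb 18, 2040.
Feb has 29 days — 11 days to the end of Feb leaves 514.
From end of Feb to end of 2040 is 306 days (208 left).
Jan has 31 days (177 left).
Feb has 28 days (149 left).
Mar has 31 days (118 left).
Apr has 30 days (88 left).
May has 31 days (57 left).
Jun has 30 days (27 left).
27 days into Jul → Jul 27, 2041.

Jul 27, 2041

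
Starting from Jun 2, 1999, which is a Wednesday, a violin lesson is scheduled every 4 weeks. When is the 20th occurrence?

The 20th occurrence is 19 intervals after the first: 19 × 28 = 532 days after Jun 2, 1999.
Jun has 30 days — 28 days to the end of Jun leaves 504.
From end of Jun to end of 1999 is 184 days (320 left).
Jan has 31 days (289 left).
Feb has 29 days (260 left).
Mar has 31 days (229 left).
Apr has 30 days (199 left).
May has 31 days (168 left).
Jun has 30 days (138 left).
Jul has 31 days (107 left).
Aug has 31 days (76 left).
Sep has 30 days (46 left).
Oct has 31 days (15 left).
15 days into Nov → Nov 15, 2000.

Nov 15, 2000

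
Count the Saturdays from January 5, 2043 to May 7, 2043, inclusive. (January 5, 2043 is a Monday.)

January 5, 2043 is a Monday; the first Saturday on or after it is January 10, 2043 (5 days later).
From January 10, 2043 to May 7, 2043: 21 + 28 + 31 + 30 + 7 = 117 days (rest of January, February, March, April, May).
117 ÷ 7 = 16 full weeks with remainder 5, so 16 more Saturdays after the first → 17.

17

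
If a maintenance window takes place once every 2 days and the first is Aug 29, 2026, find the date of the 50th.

Dec 5, 2026

The 50th occurrence is 49 intervals after the first: 49 × 2 = 98 days after Aug 29, 2026.
Aug has 31 days — 2 days to the end of Aug leaves 96.
Sep has 30 days (66 left).
Oct has 31 days (35 left).
Nov has 30 days (5 left).
5 days into Dec → Dec 5, 2026.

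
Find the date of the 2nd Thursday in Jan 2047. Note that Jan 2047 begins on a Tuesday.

Jan 2047 begins on a Tuesday, so the first Thursday is Jan 3 (2 days later).
The 2nd Thursday is 1 weeks later: 3 + 7 = 10.

Jan 10, 2047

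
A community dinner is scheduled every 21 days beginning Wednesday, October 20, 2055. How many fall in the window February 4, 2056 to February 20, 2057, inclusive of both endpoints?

Occurrences land 21·i days after October 20, 2055 for i = 0, 1, 2, …
February 4, 2056 is 107 days after the start; 107 ÷ 21 = 5 remainder 2; since the remainder is 2, round up to i = 6. First occurrence in the window: #7 on February 23, 2056 (6×21 = 126 days in).
February 20, 2057 is 489 days after the start; 489 ÷ 21 = 23 remainder 6. Last occurrence in the window: #24 on February 14, 2057.
Occurrences #7 through #24: 18 in total.

18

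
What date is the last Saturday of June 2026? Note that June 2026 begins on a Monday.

June 2026 begins on a Monday, so the first Saturday is June 6 (5 days later).
June 2026 has 30 days. Adding weeks: 6, 13, 20, 27 — the last one ≤ 30 is the 27th.

2026-06-27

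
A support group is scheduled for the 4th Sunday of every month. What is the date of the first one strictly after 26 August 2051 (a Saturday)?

August 2051 starts on a Tuesday; its first Sunday is the 6th, so the 4th Sunday is the 27th — 27 August 2051.
27 August 2051 is after 26 August 2051, so that is the next one.

27 August 2051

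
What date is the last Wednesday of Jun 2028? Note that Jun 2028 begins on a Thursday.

Jun 28, 2028

Jun 2028 begins on a Thursday, so the first Wednesday is Jun 7 (6 days later).
Jun 2028 has 30 days. Adding weeks: 7, 14, 21, 28 — the last one ≤ 30 is the 28th.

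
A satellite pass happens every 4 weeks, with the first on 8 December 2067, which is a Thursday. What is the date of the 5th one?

29 March 2068

The 5th occurrence is 4 intervals after the first: 4 × 28 = 112 days after 8 December 2067.
December has 31 days — 23 days to the end of December leaves 89.
January has 31 days (58 left).
February has 29 days (29 left).
29 days into March → 29 March 2068.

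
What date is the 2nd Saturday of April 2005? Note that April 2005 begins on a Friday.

April 9, 2005

April 2005 begins on a Friday, so the first Saturday is April 2 (1 day later).
The 2nd Saturday is 1 weeks later: 2 + 7 = 9.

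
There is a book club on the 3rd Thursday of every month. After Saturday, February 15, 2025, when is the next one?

February 20, 2025

February 2025 starts on a Saturday; its first Thursday is the 6th, so the 3rd Thursday is the 20th — February 20, 2025.
February 20, 2025 is after February 15, 2025, so that is the next one.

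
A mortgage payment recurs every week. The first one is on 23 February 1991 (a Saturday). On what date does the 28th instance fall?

31 August 1991

The 28th occurrence is 27 intervals after the first: 27 × 7 = 189 days after 23 February 1991.
February has 28 days — 5 days to the end of February leaves 184.
March has 31 days (153 left).
April has 30 days (123 left).
May has 31 days (92 left).
June has 30 days (62 left).
July has 31 days (31 left).
31 days into August → 31 August 1991.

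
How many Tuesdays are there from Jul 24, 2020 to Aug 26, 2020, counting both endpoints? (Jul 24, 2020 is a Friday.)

5

Jul 24, 2020 is a Friday; the first Tuesday on or after it is Jul 28, 2020 (4 days later).
From Jul 28, 2020 to Aug 26, 2020: 3 + 26 = 29 days (rest of Jul, Aug).
29 ÷ 7 = 4 full weeks with remainder 1, so 4 more Tuesdays after the first → 5.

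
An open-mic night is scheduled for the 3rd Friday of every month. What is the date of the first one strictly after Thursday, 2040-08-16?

2040-08-17

August 2040 starts on a Wednesday; its first Friday is the 3rd, so the 3rd Friday is the 17th — 2040-08-17.
2040-08-17 is after 2040-08-16, so that is the next one.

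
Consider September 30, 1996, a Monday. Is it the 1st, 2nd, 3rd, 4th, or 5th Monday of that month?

Day 30 falls in week ⌈30/7⌉ of the month.
Days 1–7 hold the 1st Monday, 8–14 the 2nd, 15–21 the 3rd, 22–28 the 4th, 29–31 the 5th.
30 is in the range for the 5th.

5th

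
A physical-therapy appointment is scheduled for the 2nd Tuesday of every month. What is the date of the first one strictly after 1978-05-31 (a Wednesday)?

May 1978 starts on a Monday; its first Tuesday is the 2nd, so the 2nd Tuesday is the 9th — 1978-05-09.
That is not after 1978-05-31, so look at June 1978.
June 1978 starts on a Thursday; its first Tuesday is the 6th, so the 2nd Tuesday is the 13th — 1978-06-13.

1978-06-13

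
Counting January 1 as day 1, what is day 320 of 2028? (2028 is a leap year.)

2028-11-15

January has 31 days (320 − 31 = 289 remain).
February has 29 days (289 − 29 = 260 remain).
March has 31 days (260 − 31 = 229 remain).
April has 30 days (229 − 30 = 199 remain).
May has 31 days (199 − 31 = 168 remain).
June has 30 days (168 − 30 = 138 remain).
July has 31 days (138 − 31 = 107 remain).
August has 31 days (107 − 31 = 76 remain).
September has 30 days (76 − 30 = 46 remain).
October has 31 days (46 − 31 = 15 remain).
15 into November → November 15.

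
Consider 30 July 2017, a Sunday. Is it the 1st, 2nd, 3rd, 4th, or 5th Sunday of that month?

5th

Day 30 falls in week ⌈30/7⌉ of the month.
Days 1–7 hold the 1st Sunday, 8–14 the 2nd, 15–21 the 3rd, 22–28 the 4th, 29–31 the 5th.
30 is in the range for the 5th.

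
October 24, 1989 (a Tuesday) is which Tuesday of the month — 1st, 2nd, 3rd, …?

4th

Day 24 falls in week ⌈24/7⌉ of the month.
Days 1–7 hold the 1st Tuesday, 8–14 the 2nd, 15–21 the 3rd, 22–28 the 4th, 29–31 the 5th.
24 is in the range for the 4th.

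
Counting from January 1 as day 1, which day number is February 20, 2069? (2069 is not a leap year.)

51

Days in months before February: 31 = 31.
Plus 20 days into February → day 51.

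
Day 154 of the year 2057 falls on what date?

3 June 2057

January has 31 days (154 − 31 = 123 remain).
February has 28 days (123 − 28 = 95 remain).
March has 31 days (95 − 31 = 64 remain).
April has 30 days (64 − 30 = 34 remain).
May has 31 days (34 − 31 = 3 remain).
3 into June → June 3.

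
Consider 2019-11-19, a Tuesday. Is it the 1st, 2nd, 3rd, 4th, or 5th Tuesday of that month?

3rd

Day 19 falls in week ⌈19/7⌉ of the month.
Days 1–7 hold the 1st Tuesday, 8–14 the 2nd, 15–21 the 3rd, 22–28 the 4th, 29–31 the 5th.
19 is in the range for the 3rd.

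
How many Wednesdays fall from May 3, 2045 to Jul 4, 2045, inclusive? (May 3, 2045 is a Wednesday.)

May 3, 2045 is a Wednesday; the first Wednesday on or after it is May 3, 2045.
From May 3, 2045 to Jul 4, 2045: 28 + 30 + 4 = 62 days (rest of May, Jun, Jul).
62 ÷ 7 = 8 full weeks with remainder 6, so 8 more Wednesdays after the first → 9.

9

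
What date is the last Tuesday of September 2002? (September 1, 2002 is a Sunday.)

2002-09-24

September 2002 begins on a Sunday, so the first Tuesday is September 3 (2 days later).
September 2002 has 30 days. Adding weeks: 3, 10, 17, 24 — the last one ≤ 30 is the 24th.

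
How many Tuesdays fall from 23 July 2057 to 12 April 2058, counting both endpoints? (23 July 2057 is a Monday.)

23 July 2057 is a Monday; the first Tuesday on or after it is 24 July 2057 (1 day later).
From 24 July 2057 to 12 April 2058: 7 + 31 + 30 + 31 + 30 + 31 + 31 + 28 + 31 + 12 = 262 days (rest of July, August, September, October, November, December, January, February, March, April).
262 ÷ 7 = 37 full weeks with remainder 3, so 37 more Tuesdays after the first → 38.

38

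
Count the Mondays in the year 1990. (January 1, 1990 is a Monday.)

January 1, 1990 is a Monday; the first Monday on or after it is January 1, 1990.
From January 1, 1990 to December 31, 1990: 30 + 28 + 31 + 30 + 31 + 30 + 31 + 31 + 30 + 31 + 30 + 31 = 364 days (rest of January, February, March, April, May, June, July, August, September, October, November, December).
364 ÷ 7 = 52 full weeks with remainder 0, so 52 more Mondays after the first → 53.

53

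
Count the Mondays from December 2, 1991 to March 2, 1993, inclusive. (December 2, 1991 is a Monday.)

66

December 2, 1991 is a Monday; the first Monday on or after it is December 2, 1991.
From December 2, 1991 to March 2, 1993: 29 + 366 + 61 = 456 days (rest of 1991, 1992, to March 2, 1993 in 1993).
456 ÷ 7 = 65 full weeks with remainder 1, so 65 more Mondays after the first → 66.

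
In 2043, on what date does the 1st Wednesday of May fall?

2043-05-06

The first Wednesday of May 2043 is May 6.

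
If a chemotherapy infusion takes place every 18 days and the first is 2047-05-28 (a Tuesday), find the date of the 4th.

The 4th occurrence is 3 intervals after the first: 3 × 18 = 54 days after 2047-05-28.
May has 31 days — 3 days to the end of May leaves 51.
June has 30 days (21 left).
21 days into July → 2047-07-21.

2047-07-21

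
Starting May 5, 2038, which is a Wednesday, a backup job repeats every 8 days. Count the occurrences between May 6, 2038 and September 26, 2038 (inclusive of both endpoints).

18

Occurrences land 8·i days after May 5, 2038 for i = 0, 1, 2, …
May 6, 2038 is 1 day after the start; 1 ÷ 8 = 0 remainder 1; since the remainder is 1, round up to i = 1. First occurrence in the window: #2 on May 13, 2038 (1×8 = 8 days in).
September 26, 2038 is 144 days after the start; 144 ÷ 8 = 18 remainder 0. Last occurrence in the window: #19 on September 26, 2038.
Occurrences #2 through #19: 18 in total.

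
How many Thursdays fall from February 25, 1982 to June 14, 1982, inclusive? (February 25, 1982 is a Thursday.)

February 25, 1982 is a Thursday; the first Thursday on or after it is February 25, 1982.
From February 25, 1982 to June 14, 1982: 3 + 31 + 30 + 31 + 14 = 109 days (rest of February, March, April, May, June).
109 ÷ 7 = 15 full weeks with remainder 4, so 15 more Thursdays after the first → 16.

16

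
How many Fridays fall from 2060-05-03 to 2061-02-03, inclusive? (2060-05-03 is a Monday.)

39

2060-05-03 is a Monday; the first Friday on or after it is 2060-05-07 (4 days later).
From 2060-05-07 to 2061-02-03: 24 + 30 + 31 + 31 + 30 + 31 + 30 + 31 + 31 + 3 = 272 days (rest of May, June, July, August, September, October, November, December, January, February).
272 ÷ 7 = 38 full weeks with remainder 6, so 38 more Fridays after the first → 39.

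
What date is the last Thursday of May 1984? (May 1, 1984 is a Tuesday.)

May 1984 begins on a Tuesday, so the first Thursday is May 3 (2 days later).
May 1984 has 31 days. Adding weeks: 3, 10, 17, 24, 31 — the last one ≤ 31 is the 31st.

May 31, 1984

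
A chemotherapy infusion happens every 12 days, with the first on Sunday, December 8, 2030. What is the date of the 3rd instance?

January 1, 2031

The 3rd occurrence is 2 intervals after the first: 2 × 12 = 24 days after December 8, 2030.
December has 31 days — 23 days to the end of December leaves 1.
1 day into January → January 1, 2031.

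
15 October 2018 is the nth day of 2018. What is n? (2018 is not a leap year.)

Days in months before October: 31 + 28 + 31 + 30 + 31 + 30 + 31 + 31 + 30 = 273.
Plus 15 days into October → day 288.

288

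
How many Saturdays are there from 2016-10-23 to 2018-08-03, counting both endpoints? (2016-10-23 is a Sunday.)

92

2016-10-23 is a Sunday; the first Saturday on or after it is 2016-10-29 (6 days later).
From 2016-10-29 to 2018-08-03: 63 + 365 + 215 = 643 days (rest of 2016, 2017, to 2018-08-03 in 2018).
643 ÷ 7 = 91 full weeks with remainder 6, so 91 more Saturdays after the first → 92.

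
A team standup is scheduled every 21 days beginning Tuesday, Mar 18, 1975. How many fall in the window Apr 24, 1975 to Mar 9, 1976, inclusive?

16

Occurrences land 21·i days after Mar 18, 1975 for i = 0, 1, 2, …
Apr 24, 1975 is 37 days after the start; 37 ÷ 21 = 1 remainder 16; since the remainder is 16, round up to i = 2. First occurrence in the window: #3 on Apr 29, 1975 (2×21 = 42 days in).
Mar 9, 1976 is 357 days after the start; 357 ÷ 21 = 17 remainder 0. Last occurrence in the window: #18 on Mar 9, 1976.
Occurrences #3 through #18: 16 in total.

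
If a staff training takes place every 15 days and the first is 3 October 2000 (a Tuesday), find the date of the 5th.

2 December 2000

The 5th occurrence is 4 intervals after the first: 4 × 15 = 60 days after 3 October 2000.
October has 31 days — 28 days to the end of October leaves 32.
November has 30 days (2 left).
2 days into December → 2 December 2000.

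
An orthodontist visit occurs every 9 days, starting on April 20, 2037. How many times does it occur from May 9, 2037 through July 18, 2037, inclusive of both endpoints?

Occurrences land 9·i days after April 20, 2037 for i = 0, 1, 2, …
May 9, 2037 is 19 days after the start; 19 ÷ 9 = 2 remainder 1; since the remainder is 1, round up to i = 3. First occurrence in the window: #4 on May 17, 2037 (3×9 = 27 days in).
July 18, 2037 is 89 days after the start; 89 ÷ 9 = 9 remainder 8. Last occurrence in the window: #10 on July 10, 2037.
Occurrences #4 through #10: 7 in total.

7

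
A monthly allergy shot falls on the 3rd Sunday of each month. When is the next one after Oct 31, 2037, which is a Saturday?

Oct 2037 starts on a Thursday; its first Sunday is the 4th, so the 3rd Sunday is the 18th — Oct 18, 2037.
That is not after Oct 31, 2037, so look at Nov 2037.
Nov 2037 starts on a Sunday; its first Sunday is the 1st, so the 3rd Sunday is the 15th — Nov 15, 2037.

Nov 15, 2037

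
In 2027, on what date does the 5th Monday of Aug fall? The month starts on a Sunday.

Aug 2027 begins on a Sunday, so the first Monday is Aug 2 (1 day later).
The 5th Monday is 4 weeks later: 2 + 28 = 30.

Aug 30, 2027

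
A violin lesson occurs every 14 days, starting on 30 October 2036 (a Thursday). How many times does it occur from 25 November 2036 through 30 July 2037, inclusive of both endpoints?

18

Occurrences land 14·i days after 30 October 2036 for i = 0, 1, 2, …
25 November 2036 is 26 days after the start; 26 ÷ 14 = 1 remainder 12; since the remainder is 12, round up to i = 2. First occurrence in the window: #3 on 27 November 2036 (2×14 = 28 days in).
30 July 2037 is 273 days after the start; 273 ÷ 14 = 19 remainder 7. Last occurrence in the window: #20 on 23 July 2037.
Occurrences #3 through #20: 18 in total.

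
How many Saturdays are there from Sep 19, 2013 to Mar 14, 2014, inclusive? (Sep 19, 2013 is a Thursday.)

Sep 19, 2013 is a Thursday; the first Saturday on or after it is Sep 21, 2013 (2 days later).
From Sep 21, 2013 to Mar 14, 2014: 9 + 31 + 30 + 31 + 31 + 28 + 14 = 174 days (rest of Sep, Oct, Nov, Dec, Jan, Feb, Mar).
174 ÷ 7 = 24 full weeks with remainder 6, so 24 more Saturdays after the first → 25.

25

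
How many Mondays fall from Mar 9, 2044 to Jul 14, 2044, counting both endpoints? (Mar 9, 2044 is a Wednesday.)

Mar 9, 2044 is a Wednesday; the first Monday on or after it is Mar 14, 2044 (5 days later).
From Mar 14, 2044 to Jul 14, 2044: 17 + 30 + 31 + 30 + 14 = 122 days (rest of Mar, Apr, May, Jun, Jul).
122 ÷ 7 = 17 full weeks with remainder 3, so 17 more Mondays after the first → 18.

18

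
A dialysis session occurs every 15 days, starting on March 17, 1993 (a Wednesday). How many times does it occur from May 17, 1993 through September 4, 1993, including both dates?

7

Occurrences land 15·i days after March 17, 1993 for i = 0, 1, 2, …
May 17, 1993 is 61 days after the start; 61 ÷ 15 = 4 remainder 1; since the remainder is 1, round up to i = 5. First occurrence in the window: #6 on May 31, 1993 (5×15 = 75 days in).
September 4, 1993 is 171 days after the start; 171 ÷ 15 = 11 remainder 6. Last occurrence in the window: #12 on August 29, 1993.
Occurrences #6 through #12: 7 in total.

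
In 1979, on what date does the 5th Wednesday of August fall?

The first Wednesday of August 1979 is August 1.
The 5th Wednesday is 4 weeks later: 1 + 28 = 29.

August 29, 1979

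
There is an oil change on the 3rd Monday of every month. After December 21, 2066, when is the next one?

January 17, 2067

December 2066 starts on a Wednesday; its first Monday is the 6th, so the 3rd Monday is the 20th — December 20, 2066.
That is not after December 21, 2066, so look at January 2067.
January 2067 starts on a Saturday; its first Monday is the 3rd, so the 3rd Monday is the 17th — January 17, 2067.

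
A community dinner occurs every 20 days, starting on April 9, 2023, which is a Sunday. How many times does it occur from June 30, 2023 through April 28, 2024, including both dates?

Occurrences land 20·i days after April 9, 2023 for i = 0, 1, 2, …
June 30, 2023 is 82 days after the start; 82 ÷ 20 = 4 remainder 2; since the remainder is 2, round up to i = 5. First occurrence in the window: #6 on July 18, 2023 (5×20 = 100 days in).
April 28, 2024 is 385 days after the start; 385 ÷ 20 = 19 remainder 5. Last occurrence in the window: #20 on April 23, 2024.
Occurrences #6 through #20: 15 in total.

15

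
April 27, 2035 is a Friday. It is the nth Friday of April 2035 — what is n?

4th

Day 27 falls in week ⌈27/7⌉ of the month.
Days 1–7 hold the 1st Friday, 8–14 the 2nd, 15–21 the 3rd, 22–28 the 4th, 29–31 the 5th.
27 is in the range for the 4th.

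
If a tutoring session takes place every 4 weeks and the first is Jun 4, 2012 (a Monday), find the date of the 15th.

Jul 1, 2013

The 15th occurrence is 14 intervals after the first: 14 × 28 = 392 days after Jun 4, 2012.
Jun has 30 days — 26 days to the end of Jun leaves 366.
Jul has 31 days (335 left).
Aug has 31 days (304 left).
Sep has 30 days (274 left).
Oct has 31 days (243 left).
Nov has 30 days (213 left).
Dec has 31 days (182 left).
Jan has 31 days (151 left).
Feb has 28 days (123 left).
Mar has 31 days (92 left).
Apr has 30 days (62 left).
May has 31 days (31 left).
Jun has 30 days (1 left).
1 day into Jul → Jul 1, 2013.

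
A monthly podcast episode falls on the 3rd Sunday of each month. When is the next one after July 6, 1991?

July 21, 1991

July 1991 starts on a Monday; its first Sunday is the 7th, so the 3rd Sunday is the 21st — July 21, 1991.
July 21, 1991 is after July 6, 1991, so that is the next one.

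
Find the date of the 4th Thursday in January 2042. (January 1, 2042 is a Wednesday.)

January 2042 begins on a Wednesday, so the first Thursday is January 2 (1 day later).
The 4th Thursday is 3 weeks later: 2 + 21 = 23.

23 January 2042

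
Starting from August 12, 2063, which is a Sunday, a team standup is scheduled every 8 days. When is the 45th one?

The 45th occurrence is 44 intervals after the first: 44 × 8 = 352 days after August 12, 2063.
August has 31 days — 19 days to the end of August leaves 333.
September has 30 days (303 left).
October has 31 days (272 left).
November has 30 days (242 left).
December has 31 days (211 left).
January has 31 days (180 left).
February has 29 days (151 left).
March has 31 days (120 left).
April has 30 days (90 left).
May has 31 days (59 left).
June has 30 days (29 left).
29 days into July → July 29, 2064.

July 29, 2064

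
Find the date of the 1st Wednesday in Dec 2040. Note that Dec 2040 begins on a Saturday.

Dec 5, 2040

Dec 2040 begins on a Saturday, so the first Wednesday is Dec 5 (4 days later).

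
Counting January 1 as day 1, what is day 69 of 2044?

Mar 9, 2044

Jan has 31 days (69 − 31 = 38 remain).
Feb has 29 days (38 − 29 = 9 remain).
9 into Mar → Mar 9.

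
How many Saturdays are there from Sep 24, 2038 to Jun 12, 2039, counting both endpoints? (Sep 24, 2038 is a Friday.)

38

Sep 24, 2038 is a Friday; the first Saturday on or after it is Sep 25, 2038 (1 day later).
From Sep 25, 2038 to Jun 12, 2039: 5 + 31 + 30 + 31 + 31 + 28 + 31 + 30 + 31 + 12 = 260 days (rest of Sep, Oct, Nov, Dec, Jan, Feb, Mar, Apr, May, Jun).
260 ÷ 7 = 37 full weeks with remainder 1, so 37 more Saturdays after the first → 38.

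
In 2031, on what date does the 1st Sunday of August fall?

The first Sunday of August 2031 is August 3.

2031-08-03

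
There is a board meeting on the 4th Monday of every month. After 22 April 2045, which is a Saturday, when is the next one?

April 2045 starts on a Saturday; its first Monday is the 3rd, so the 4th Monday is the 24th — 24 April 2045.
24 April 2045 is after 22 April 2045, so that is the next one.

24 April 2045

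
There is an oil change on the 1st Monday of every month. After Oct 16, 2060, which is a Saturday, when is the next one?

Oct 2060 starts on a Friday, so its 1st Monday is Oct 4, 2060 (3 days in).
That is not after Oct 16, 2060, so look at Nov 2060.
Nov 2060 starts on a Monday, so its 1st Monday is Nov 1, 2060.

Nov 1, 2060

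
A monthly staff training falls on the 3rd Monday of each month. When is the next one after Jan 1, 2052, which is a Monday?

Jan 2052 starts on a Monday; its first Monday is the 1st, so the 3rd Monday is the 15th — Jan 15, 2052.
Jan 15, 2052 is after Jan 1, 2052, so that is the next one.

Jan 15, 2052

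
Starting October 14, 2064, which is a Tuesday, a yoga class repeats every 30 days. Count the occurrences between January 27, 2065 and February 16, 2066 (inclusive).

13

Occurrences land 30·i days after October 14, 2064 for i = 0, 1, 2, …
January 27, 2065 is 105 days after the start; 105 ÷ 30 = 3 remainder 15; since the remainder is 15, round up to i = 4. First occurrence in the window: #5 on February 11, 2065 (4×30 = 120 days in).
February 16, 2066 is 490 days after the start; 490 ÷ 30 = 16 remainder 10. Last occurrence in the window: #17 on February 6, 2066.
Occurrences #5 through #17: 13 in total.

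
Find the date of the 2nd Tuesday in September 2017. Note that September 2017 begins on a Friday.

September 2017 begins on a Friday, so the first Tuesday is September 5 (4 days later).
The 2nd Tuesday is 1 weeks later: 5 + 7 = 12.

September 12, 2017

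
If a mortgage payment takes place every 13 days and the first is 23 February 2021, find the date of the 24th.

19 December 2021

The 24th occurrence is 23 intervals after the first: 23 × 13 = 299 days after 23 February 2021.
February has 28 days — 5 days to the end of February leaves 294.
March has 31 days (263 left).
April has 30 days (233 left).
May has 31 days (202 left).
June has 30 days (172 left).
July has 31 days (141 left).
August has 31 days (110 left).
September has 30 days (80 left).
October has 31 days (49 left).
November has 30 days (19 left).
19 days into December → 19 December 2021.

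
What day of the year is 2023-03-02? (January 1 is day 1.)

Days in months before March: 31 + 28 = 59.
Plus 2 days into March → day 61.

61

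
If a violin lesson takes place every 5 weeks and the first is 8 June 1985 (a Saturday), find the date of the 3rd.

17 August 1985

The 3rd occurrence is 2 intervals after the first: 2 × 35 = 70 days after 8 June 1985.
June has 30 days — 22 days to the end of June leaves 48.
July has 31 days (17 left).
17 days into August → 17 August 1985.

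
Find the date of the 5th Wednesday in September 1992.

30 September 1992

September 1992 begins on a Tuesday, so the first Wednesday is September 2 (1 day later).
The 5th Wednesday is 4 weeks later: 2 + 28 = 30.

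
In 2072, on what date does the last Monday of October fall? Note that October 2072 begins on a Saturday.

31 October 2072

October 2072 begins on a Saturday, so the first Monday is October 3 (2 days later).
October 2072 has 31 days. Adding weeks: 3, 10, 17, 24, 31 — the last one ≤ 31 is the 31st.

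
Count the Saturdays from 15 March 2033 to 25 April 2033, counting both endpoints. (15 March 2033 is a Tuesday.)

15 March 2033 is a Tuesday; the first Saturday on or after it is 19 March 2033 (4 days later).
From 19 March 2033 to 25 April 2033: 12 + 25 = 37 days (rest of March, April).
37 ÷ 7 = 5 full weeks with remainder 2, so 5 more Saturdays after the first → 6.

6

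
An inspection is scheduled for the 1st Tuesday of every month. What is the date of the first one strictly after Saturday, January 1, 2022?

January 4, 2022

January 2022 starts on a Saturday, so its 1st Tuesday is January 4, 2022 (3 days in).
January 4, 2022 is after January 1, 2022, so that is the next one.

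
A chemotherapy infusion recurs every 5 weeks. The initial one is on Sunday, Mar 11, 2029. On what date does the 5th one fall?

Jul 29, 2029

The 5th occurrence is 4 intervals after the first: 4 × 35 = 140 days after Mar 11, 2029.
Mar has 31 days — 20 days to the end of Mar leaves 120.
Apr has 30 days (90 left).
May has 31 days (59 left).
Jun has 30 days (29 left).
29 days into Jul → Jul 29, 2029.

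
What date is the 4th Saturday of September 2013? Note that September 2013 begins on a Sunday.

September 28, 2013

September 2013 begins on a Sunday, so the first Saturday is September 7 (6 days later).
The 4th Saturday is 3 weeks later: 7 + 21 = 28.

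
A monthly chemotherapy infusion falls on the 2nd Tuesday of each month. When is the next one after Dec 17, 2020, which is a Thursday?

Dec 2020 starts on a Tuesday; its first Tuesday is the 1st, so the 2nd Tuesday is the 8th — Dec 8, 2020.
That is not after Dec 17, 2020, so look at Jan 2021.
Jan 2021 starts on a Friday; its first Tuesday is the 5th, so the 2nd Tuesday is the 12th — Jan 12, 2021.

Jan 12, 2021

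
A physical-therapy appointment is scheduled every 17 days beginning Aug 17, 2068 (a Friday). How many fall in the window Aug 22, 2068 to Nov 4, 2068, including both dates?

4

Occurrences land 17·i days after Aug 17, 2068 for i = 0, 1, 2, …
Aug 22, 2068 is 5 days after the start; 5 ÷ 17 = 0 remainder 5; since the remainder is 5, round up to i = 1. First occurrence in the window: #2 on Sep 3, 2068 (1×17 = 17 days in).
Nov 4, 2068 is 79 days after the start; 79 ÷ 17 = 4 remainder 11. Last occurrence in the window: #5 on Oct 24, 2068.
Occurrences #2 through #5: 4 in total.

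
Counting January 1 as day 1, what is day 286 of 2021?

Oct 13, 2021

Jan has 31 days (286 − 31 = 255 remain).
Feb has 28 days (255 − 28 = 227 remain).
Mar has 31 days (227 − 31 = 196 remain).
Apr has 30 days (196 − 30 = 166 remain).
May has 31 days (166 − 31 = 135 remain).
Jun has 30 days (135 − 30 = 105 remain).
Jul has 31 days (105 − 31 = 74 remain).
Aug has 31 days (74 − 31 = 43 remain).
Sep has 30 days (43 − 30 = 13 remain).
13 into Oct → Oct 13.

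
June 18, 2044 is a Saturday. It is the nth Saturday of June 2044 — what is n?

3rd

Day 18 falls in week ⌈18/7⌉ of the month.
Days 1–7 hold the 1st Saturday, 8–14 the 2nd, 15–21 the 3rd, 22–28 the 4th, 29–31 the 5th.
18 is in the range for the 3rd.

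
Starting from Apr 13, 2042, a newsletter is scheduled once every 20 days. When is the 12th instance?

The 12th occurrence is 11 intervals after the first: 11 × 20 = 220 days after Apr 13, 2042.
Apr has 30 days — 17 days to the end of Apr leaves 203.
May has 31 days (172 left).
Jun has 30 days (142 left).
Jul has 31 days (111 left).
Aug has 31 days (80 left).
Sep has 30 days (50 left).
Oct has 31 days (19 left).
19 days into Nov → Nov 19, 2042.

Nov 19, 2042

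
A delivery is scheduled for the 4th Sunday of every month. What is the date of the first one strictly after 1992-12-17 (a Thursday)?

1992-12-27

December 1992 starts on a Tuesday; its first Sunday is the 6th, so the 4th Sunday is the 27th — 1992-12-27.
1992-12-27 is after 1992-12-17, so that is the next one.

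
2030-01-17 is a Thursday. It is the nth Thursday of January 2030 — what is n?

3rd

Day 17 falls in week ⌈17/7⌉ of the month.
Days 1–7 hold the 1st Thursday, 8–14 the 2nd, 15–21 the 3rd, 22–28 the 4th, 29–31 the 5th.
17 is in the range for the 3rd.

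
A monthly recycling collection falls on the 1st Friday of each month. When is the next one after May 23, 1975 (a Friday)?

Jun 6, 1975

May 1975 starts on a Thursday, so its 1st Friday is May 2, 1975 (1 day in).
That is not after May 23, 1975, so look at Jun 1975.
Jun 1975 starts on a Sunday, so its 1st Friday is Jun 6, 1975 (5 days in).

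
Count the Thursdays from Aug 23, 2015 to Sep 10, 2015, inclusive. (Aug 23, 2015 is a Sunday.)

3

Aug 23, 2015 is a Sunday; the first Thursday on or after it is Aug 27, 2015 (4 days later).
From Aug 27, 2015 to Sep 10, 2015: 4 + 10 = 14 days (rest of Aug, Sep).
14 ÷ 7 = 2 full weeks with remainder 0, so 2 more Thursdays after the first → 3.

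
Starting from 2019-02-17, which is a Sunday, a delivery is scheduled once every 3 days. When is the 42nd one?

The 42nd occurrence is 41 intervals after the first: 41 × 3 = 123 days after 2019-02-17.
February has 28 days — 11 days to the end of February leaves 112.
March has 31 days (81 left).
April has 30 days (51 left).
May has 31 days (20 left).
20 days into June → 2019-06-20.

2019-06-20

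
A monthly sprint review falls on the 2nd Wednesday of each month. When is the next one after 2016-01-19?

2016-02-10

January 2016 starts on a Friday; its first Wednesday is the 6th, so the 2nd Wednesday is the 13th — 2016-01-13.
That is not after 2016-01-19, so look at February 2016.
February 2016 starts on a Monday; its first Wednesday is the 3rd, so the 2nd Wednesday is the 10th — 2016-02-10.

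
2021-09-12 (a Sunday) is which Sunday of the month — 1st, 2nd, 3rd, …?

Day 12 falls in week ⌈12/7⌉ of the month.
Days 1–7 hold the 1st Sunday, 8–14 the 2nd, 15–21 the 3rd, 22–28 the 4th, 29–31 the 5th.
12 is in the range for the 2nd.

2nd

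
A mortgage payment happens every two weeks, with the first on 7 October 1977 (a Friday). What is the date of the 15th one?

21 April 1978

The 15th occurrence is 14 intervals after the first: 14 × 14 = 196 days after 7 October 1977.
October has 31 days — 24 days to the end of October leaves 172.
November has 30 days (142 left).
December has 31 days (111 left).
January has 31 days (80 left).
February has 28 days (52 left).
March has 31 days (21 left).
21 days into April → 21 April 1978.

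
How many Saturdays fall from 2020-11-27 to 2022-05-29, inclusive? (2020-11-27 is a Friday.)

79

2020-11-27 is a Friday; the first Saturday on or after it is 2020-11-28 (1 day later).
From 2020-11-28 to 2022-05-29: 33 + 365 + 149 = 547 days (rest of 2020, 2021, to 2022-05-29 in 2022).
547 ÷ 7 = 78 full weeks with remainder 1, so 78 more Saturdays after the first → 79.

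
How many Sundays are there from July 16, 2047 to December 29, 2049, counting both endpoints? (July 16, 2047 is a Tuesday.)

July 16, 2047 is a Tuesday; the first Sunday on or after it is July 21, 2047 (5 days later).
From July 21, 2047 to December 29, 2049: 163 + 366 + 363 = 892 days (rest of 2047, 2048, to December 29, 2049 in 2049).
892 ÷ 7 = 127 full weeks with remainder 3, so 127 more Sundays after the first → 128.

128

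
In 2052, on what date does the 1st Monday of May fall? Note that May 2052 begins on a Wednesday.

6 May 2052

May 2052 begins on a Wednesday, so the first Monday is May 6 (5 days later).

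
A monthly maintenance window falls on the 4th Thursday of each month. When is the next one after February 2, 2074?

February 2074 starts on a Thursday; its first Thursday is the 1st, so the 4th Thursday is the 22nd — February 22, 2074.
February 22, 2074 is after February 2, 2074, so that is the next one.

February 22, 2074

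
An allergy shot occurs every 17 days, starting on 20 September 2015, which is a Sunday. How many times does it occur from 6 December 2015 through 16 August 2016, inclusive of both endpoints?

15

Occurrences land 17·i days after 20 September 2015 for i = 0, 1, 2, …
6 December 2015 is 77 days after the start; 77 ÷ 17 = 4 remainder 9; since the remainder is 9, round up to i = 5. First occurrence in the window: #6 on 14 December 2015 (5×17 = 85 days in).
16 August 2016 is 331 days after the start; 331 ÷ 17 = 19 remainder 8. Last occurrence in the window: #20 on 8 August 2016.
Occurrences #6 through #20: 15 in total.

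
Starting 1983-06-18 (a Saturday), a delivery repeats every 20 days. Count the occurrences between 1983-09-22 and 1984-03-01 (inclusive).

Occurrences land 20·i days after 1983-06-18 for i = 0, 1, 2, …
1983-09-22 is 96 days after the start; 96 ÷ 20 = 4 remainder 16; since the remainder is 16, round up to i = 5. First occurrence in the window: #6 on 1983-09-26 (5×20 = 100 days in).
1984-03-01 is 257 days after the start; 257 ÷ 20 = 12 remainder 17. Last occurrence in the window: #13 on 1984-02-13.
Occurrences #6 through #13: 8 in total.

8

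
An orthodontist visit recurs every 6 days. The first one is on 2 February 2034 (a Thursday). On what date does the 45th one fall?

24 October 2034

The 45th occurrence is 44 intervals after the first: 44 × 6 = 264 days after 2 February 2034.
February has 28 days — 26 days to the end of February leaves 238.
March has 31 days (207 left).
April has 30 days (177 left).
May has 31 days (146 left).
June has 30 days (116 left).
July has 31 days (85 left).
August has 31 days (54 left).
September has 30 days (24 left).
24 days into October → 24 October 2034.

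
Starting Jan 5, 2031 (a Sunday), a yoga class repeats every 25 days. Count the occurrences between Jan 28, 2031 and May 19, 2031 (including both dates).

5

Occurrences land 25·i days after Jan 5, 2031 for i = 0, 1, 2, …
Jan 28, 2031 is 23 days after the start; 23 ÷ 25 = 0 remainder 23; since the remainder is 23, round up to i = 1. First occurrence in the window: #2 on Jan 30, 2031 (1×25 = 25 days in).
May 19, 2031 is 134 days after the start; 134 ÷ 25 = 5 remainder 9. Last occurrence in the window: #6 on May 10, 2031.
Occurrences #2 through #6: 5 in total.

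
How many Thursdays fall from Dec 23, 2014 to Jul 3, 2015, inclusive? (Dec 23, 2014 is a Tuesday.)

28

Dec 23, 2014 is a Tuesday; the first Thursday on or after it is Dec 25, 2014 (2 days later).
From Dec 25, 2014 to Jul 3, 2015: 6 + 31 + 28 + 31 + 30 + 31 + 30 + 3 = 190 days (rest of Dec, Jan, Feb, Mar, Apr, May, Jun, Jul).
190 ÷ 7 = 27 full weeks with remainder 1, so 27 more Thursdays after the first → 28.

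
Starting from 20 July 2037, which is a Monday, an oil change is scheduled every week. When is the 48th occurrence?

The 48th occurrence is 47 intervals after the first: 47 × 7 = 329 days after 20 July 2037.
July has 31 days — 11 days to the end of July leaves 318.
August has 31 days (287 left).
September has 30 days (257 left).
October has 31 days (226 left).
November has 30 days (196 left).
December has 31 days (165 left).
January has 31 days (134 left).
February has 28 days (106 left).
March has 31 days (75 left).
April has 30 days (45 left).
May has 31 days (14 left).
14 days into June → 14 June 2038.

14 June 2038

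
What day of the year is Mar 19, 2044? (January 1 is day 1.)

Days in months before Mar: 31 + 29 = 60.
Plus 19 days into Mar → day 79.

79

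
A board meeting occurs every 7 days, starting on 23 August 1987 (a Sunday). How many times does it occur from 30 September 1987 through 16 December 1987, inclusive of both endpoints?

11

Occurrences land 7·i days after 23 August 1987 for i = 0, 1, 2, …
30 September 1987 is 38 days after the start; 38 ÷ 7 = 5 remainder 3; since the remainder is 3, round up to i = 6. First occurrence in the window: #7 on 4 October 1987 (6×7 = 42 days in).
16 December 1987 is 115 days after the start; 115 ÷ 7 = 16 remainder 3. Last occurrence in the window: #17 on 13 December 1987.
Occurrences #7 through #17: 11 in total.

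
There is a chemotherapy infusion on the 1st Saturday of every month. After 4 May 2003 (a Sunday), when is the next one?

May 2003 starts on a Thursday, so its 1st Saturday is 3 May 2003 (2 days in).
That is not after 4 May 2003, so look at June 2003.
June 2003 starts on a Sunday, so its 1st Saturday is 7 June 2003 (6 days in).

7 June 2003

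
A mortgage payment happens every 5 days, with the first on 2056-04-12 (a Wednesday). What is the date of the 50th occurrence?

2056-12-13

The 50th occurrence is 49 intervals after the first: 49 × 5 = 245 days after 2056-04-12.
April has 30 days — 18 days to the end of April leaves 227.
May has 31 days (196 left).
June has 30 days (166 left).
July has 31 days (135 left).
August has 31 days (104 left).
September has 30 days (74 left).
October has 31 days (43 left).
November has 30 days (13 left).
13 days into December → 2056-12-13.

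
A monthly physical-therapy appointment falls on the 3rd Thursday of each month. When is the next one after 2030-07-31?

2030-08-15

July 2030 starts on a Monday; its first Thursday is the 4th, so the 3rd Thursday is the 18th — 2030-07-18.
That is not after 2030-07-31, so look at August 2030.
August 2030 starts on a Thursday; its first Thursday is the 1st, so the 3rd Thursday is the 15th — 2030-08-15.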